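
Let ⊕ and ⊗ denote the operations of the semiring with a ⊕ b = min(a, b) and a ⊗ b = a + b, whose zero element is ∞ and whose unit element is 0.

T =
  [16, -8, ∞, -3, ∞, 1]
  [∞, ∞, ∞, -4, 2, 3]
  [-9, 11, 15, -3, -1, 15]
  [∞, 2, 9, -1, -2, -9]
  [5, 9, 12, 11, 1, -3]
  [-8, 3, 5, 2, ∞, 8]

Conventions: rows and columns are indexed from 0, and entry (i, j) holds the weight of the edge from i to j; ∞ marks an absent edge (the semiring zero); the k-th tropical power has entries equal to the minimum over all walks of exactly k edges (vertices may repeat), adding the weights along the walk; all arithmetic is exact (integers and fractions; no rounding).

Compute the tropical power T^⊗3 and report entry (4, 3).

T^⊗2:
  [-7, -1, 6, -12, -6, -12]
  [-5, -2, 5, -5, -6, -13]
  [4, -17, 6, -12, -5, -12]
  [-17, -6, -4, -7, -3, -10]
  [-11, -3, 2, -1, 2, -2]
  [-4, -16, 11, -11, 0, -7]
T^⊗3:
  [-20, -15, -7, -13, -14, -21]
  [-21, -13, -8, -11, -7, -14]
  [-20, -10, -7, -21, -15, -21]
  [-18, -25, -5, -20, -9, -16]
  [-10, -19, 3, -14, -3, -10]
  [-15, -12, -2, -20, -14, -20]
Key observation: the optimum is the walk 4->5->0->3, with weight (-3) + (-8) + (-3) = -14.
Optimal value attained by: walk 4->5->0->3.
Answer: (T^⊗3)[4][3] = -14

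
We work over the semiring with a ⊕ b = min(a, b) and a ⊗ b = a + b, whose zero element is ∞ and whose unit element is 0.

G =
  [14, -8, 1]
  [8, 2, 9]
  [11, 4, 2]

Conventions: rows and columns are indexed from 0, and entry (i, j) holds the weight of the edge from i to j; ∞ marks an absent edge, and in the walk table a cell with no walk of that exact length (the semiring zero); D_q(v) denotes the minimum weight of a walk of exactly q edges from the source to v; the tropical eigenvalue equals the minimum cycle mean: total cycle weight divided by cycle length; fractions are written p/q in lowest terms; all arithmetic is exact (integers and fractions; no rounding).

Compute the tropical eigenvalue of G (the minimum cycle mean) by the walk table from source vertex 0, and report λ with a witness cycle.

q=0: [0, ∞, ∞]
q=1: [14, -8, 1]
q=2: [0, -6, 1]
q=3: [2, -8, 1]
Optimal cycle mean attained by: cycle 0->1->0, total (-8) + 8, length 2.
Answer: λ = 0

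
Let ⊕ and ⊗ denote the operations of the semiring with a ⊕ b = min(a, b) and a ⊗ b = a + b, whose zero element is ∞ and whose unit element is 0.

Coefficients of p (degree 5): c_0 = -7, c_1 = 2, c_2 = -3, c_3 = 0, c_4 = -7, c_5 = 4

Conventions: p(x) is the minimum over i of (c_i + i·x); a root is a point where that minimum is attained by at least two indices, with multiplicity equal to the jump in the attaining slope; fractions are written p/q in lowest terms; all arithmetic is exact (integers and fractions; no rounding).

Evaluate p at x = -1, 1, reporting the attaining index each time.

p(-1) = min(-7+0·(-1)=-7, 2+1·(-1)=1, -3+2·(-1)=-5, 0+3·(-1)=-3, -7+4·(-1)=-11, 4+5·(-1)=-1) = -11 (attained by i=4)
p(1) = min(-7+0·1=-7, 2+1·1=3, -3+2·1=-1, 0+3·1=3, -7+4·1=-3, 4+5·1=9) = -7 (attained by i=0)
Answer: p(-1) = -11; p(1) = -7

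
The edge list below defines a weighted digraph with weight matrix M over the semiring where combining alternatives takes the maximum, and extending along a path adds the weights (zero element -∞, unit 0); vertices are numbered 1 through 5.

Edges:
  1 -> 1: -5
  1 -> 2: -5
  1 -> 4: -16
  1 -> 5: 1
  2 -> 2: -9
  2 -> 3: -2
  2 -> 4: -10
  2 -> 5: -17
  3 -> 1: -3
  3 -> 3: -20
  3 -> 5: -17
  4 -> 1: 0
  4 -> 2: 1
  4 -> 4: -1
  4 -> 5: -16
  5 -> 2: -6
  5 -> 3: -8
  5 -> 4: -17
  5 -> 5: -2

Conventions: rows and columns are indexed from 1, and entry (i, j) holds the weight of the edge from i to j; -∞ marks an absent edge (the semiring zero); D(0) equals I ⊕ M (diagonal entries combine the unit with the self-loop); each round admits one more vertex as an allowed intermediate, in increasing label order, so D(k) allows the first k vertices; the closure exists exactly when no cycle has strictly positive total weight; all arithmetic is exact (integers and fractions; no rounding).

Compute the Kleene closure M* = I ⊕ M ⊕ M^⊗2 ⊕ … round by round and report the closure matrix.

D(0):
  [0, -5, -∞, -16, 1]
  [-∞, 0, -2, -10, -17]
  [-3, -∞, 0, -∞, -17]
  [0, 1, -∞, 0, -16]
  [-∞, -6, -8, -17, 0]
D(1):
  [0, -5, -∞, -16, 1]
  [-∞, 0, -2, -10, -17]
  [-3, -8, 0, -19, -2]
  [0, 1, -∞, 0, 1]
  [-∞, -6, -8, -17, 0]
D(2):
  [0, -5, -7, -15, 1]
  [-∞, 0, -2, -10, -17]
  [-3, -8, 0, -18, -2]
  [0, 1, -1, 0, 1]
  [-∞, -6, -8, -16, 0]
D(3):
  [0, -5, -7, -15, 1]
  [-5, 0, -2, -10, -4]
  [-3, -8, 0, -18, -2]
  [0, 1, -1, 0, 1]
  [-11, -6, -8, -16, 0]
D(4):
  [0, -5, -7, -15, 1]
  [-5, 0, -2, -10, -4]
  [-3, -8, 0, -18, -2]
  [0, 1, -1, 0, 1]
  [-11, -6, -8, -16, 0]
D(5):
  [0, -5, -7, -15, 1]
  [-5, 0, -2, -10, -4]
  [-3, -8, 0, -18, -2]
  [0, 1, -1, 0, 1]
  [-11, -6, -8, -16, 0]
Answer: M* = [[0, -5, -7, -15, 1], [-5, 0, -2, -10, -4], [-3, -8, 0, -18, -2], [0, 1, -1, 0, 1], [-11, -6, -8, -16, 0]]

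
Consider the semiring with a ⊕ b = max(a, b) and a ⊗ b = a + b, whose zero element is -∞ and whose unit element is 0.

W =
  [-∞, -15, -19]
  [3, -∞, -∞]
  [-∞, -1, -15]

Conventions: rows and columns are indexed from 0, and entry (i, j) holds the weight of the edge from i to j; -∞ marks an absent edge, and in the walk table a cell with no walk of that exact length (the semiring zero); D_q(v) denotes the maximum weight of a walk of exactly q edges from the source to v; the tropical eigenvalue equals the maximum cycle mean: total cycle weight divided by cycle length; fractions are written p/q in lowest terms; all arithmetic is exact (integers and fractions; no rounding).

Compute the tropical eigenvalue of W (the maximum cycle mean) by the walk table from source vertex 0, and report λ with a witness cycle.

q=0: [0, -∞, -∞]
q=1: [-∞, -15, -19]
q=2: [-12, -20, -34]
q=3: [-17, -27, -31]
Optimal cycle mean attained by: cycle 0->2->1->0, total (-19) + (-1) + 3, length 3.
Answer: λ = -17/3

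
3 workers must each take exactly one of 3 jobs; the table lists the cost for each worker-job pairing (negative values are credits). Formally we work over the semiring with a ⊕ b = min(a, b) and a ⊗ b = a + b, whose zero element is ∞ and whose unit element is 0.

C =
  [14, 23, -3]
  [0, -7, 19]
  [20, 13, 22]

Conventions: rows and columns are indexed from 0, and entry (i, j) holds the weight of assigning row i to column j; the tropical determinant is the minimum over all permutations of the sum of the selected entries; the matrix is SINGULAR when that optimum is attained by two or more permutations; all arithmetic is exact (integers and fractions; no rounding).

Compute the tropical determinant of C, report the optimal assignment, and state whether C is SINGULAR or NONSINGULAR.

σ = (0, 1, 2): 14 + (-7) + 22 = 29
σ = (0, 2, 1): 14 + 19 + 13 = 46
σ = (1, 0, 2): 23 + 0 + 22 = 45
σ = (1, 2, 0): 23 + 19 + 20 = 62
σ = (2, 0, 1): (-3) + 0 + 13 = 10
σ = (2, 1, 0): (-3) + (-7) + 20 = 10
Optimal value attained by: σ = (2, 0, 1).
Answer: det⊕(C) = 10; verdict: SINGULAR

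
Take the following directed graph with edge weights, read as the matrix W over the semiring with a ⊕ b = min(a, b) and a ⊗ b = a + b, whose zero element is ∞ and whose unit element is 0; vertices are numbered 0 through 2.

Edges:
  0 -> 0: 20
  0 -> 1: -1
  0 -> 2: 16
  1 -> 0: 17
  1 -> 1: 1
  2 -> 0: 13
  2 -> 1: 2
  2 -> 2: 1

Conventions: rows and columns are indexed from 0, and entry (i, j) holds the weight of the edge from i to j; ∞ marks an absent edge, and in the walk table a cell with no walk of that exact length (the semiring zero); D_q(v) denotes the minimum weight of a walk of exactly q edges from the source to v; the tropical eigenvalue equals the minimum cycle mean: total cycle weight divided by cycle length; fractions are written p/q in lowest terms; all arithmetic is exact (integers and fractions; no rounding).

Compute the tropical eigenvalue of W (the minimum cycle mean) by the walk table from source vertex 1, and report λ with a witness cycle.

q=0: [∞, 0, ∞]
q=1: [17, 1, ∞]
q=2: [18, 2, 33]
q=3: [19, 3, 34]
Optimal cycle mean attained by: cycle 1->1, total 1, length 1.
Answer: λ = 1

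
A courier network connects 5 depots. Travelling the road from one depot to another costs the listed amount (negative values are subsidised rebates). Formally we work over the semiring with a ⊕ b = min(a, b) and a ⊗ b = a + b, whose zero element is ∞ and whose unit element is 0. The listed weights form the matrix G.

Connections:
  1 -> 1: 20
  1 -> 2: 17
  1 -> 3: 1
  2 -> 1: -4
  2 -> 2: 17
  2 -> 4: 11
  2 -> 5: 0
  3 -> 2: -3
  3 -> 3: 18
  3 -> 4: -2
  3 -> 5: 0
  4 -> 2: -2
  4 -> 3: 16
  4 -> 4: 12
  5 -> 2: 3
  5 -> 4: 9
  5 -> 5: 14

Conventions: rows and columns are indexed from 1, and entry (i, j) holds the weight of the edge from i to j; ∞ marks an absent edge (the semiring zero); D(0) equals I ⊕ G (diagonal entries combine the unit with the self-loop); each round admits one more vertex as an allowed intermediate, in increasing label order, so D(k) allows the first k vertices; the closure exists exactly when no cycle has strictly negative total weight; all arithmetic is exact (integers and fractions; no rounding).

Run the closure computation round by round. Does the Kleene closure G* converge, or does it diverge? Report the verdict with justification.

D(0):
  [0, 17, 1, ∞, ∞]
  [-4, 0, ∞, 11, 0]
  [∞, -3, 0, -2, 0]
  [∞, -2, 16, 0, ∞]
  [∞, 3, ∞, 9, 0]
D(1):
  [0, 17, 1, ∞, ∞]
  [-4, 0, -3, 11, 0]
  [∞, -3, 0, -2, 0]
  [∞, -2, 16, 0, ∞]
  [∞, 3, ∞, 9, 0]
Detection: at round 2, diagonal entry (3, 3) turns strictly negative.
Key observation: the cycle 3->2->1->3 has total weight (-3) + (-4) + 1, which is strictly negative.
Answer: DIVERGES — negative cycle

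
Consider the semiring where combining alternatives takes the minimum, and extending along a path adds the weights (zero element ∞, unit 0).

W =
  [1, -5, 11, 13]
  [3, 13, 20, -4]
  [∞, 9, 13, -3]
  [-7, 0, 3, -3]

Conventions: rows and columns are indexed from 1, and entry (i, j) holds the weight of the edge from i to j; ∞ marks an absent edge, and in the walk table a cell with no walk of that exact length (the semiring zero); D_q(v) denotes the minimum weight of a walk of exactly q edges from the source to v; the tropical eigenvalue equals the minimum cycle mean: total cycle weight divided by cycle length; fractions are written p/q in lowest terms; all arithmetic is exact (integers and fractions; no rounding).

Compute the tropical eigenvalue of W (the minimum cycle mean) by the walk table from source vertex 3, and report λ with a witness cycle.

q=0: [∞, ∞, 0, ∞]
q=1: [∞, 9, 13, -3]
q=2: [-10, -3, 0, -6]
q=3: [-13, -15, -3, -9]
q=4: [-16, -18, -6, -19]
Optimal cycle mean attained by: cycle 1->2->4->1, total (-5) + (-4) + (-7), length 3.
Answer: λ = -16/3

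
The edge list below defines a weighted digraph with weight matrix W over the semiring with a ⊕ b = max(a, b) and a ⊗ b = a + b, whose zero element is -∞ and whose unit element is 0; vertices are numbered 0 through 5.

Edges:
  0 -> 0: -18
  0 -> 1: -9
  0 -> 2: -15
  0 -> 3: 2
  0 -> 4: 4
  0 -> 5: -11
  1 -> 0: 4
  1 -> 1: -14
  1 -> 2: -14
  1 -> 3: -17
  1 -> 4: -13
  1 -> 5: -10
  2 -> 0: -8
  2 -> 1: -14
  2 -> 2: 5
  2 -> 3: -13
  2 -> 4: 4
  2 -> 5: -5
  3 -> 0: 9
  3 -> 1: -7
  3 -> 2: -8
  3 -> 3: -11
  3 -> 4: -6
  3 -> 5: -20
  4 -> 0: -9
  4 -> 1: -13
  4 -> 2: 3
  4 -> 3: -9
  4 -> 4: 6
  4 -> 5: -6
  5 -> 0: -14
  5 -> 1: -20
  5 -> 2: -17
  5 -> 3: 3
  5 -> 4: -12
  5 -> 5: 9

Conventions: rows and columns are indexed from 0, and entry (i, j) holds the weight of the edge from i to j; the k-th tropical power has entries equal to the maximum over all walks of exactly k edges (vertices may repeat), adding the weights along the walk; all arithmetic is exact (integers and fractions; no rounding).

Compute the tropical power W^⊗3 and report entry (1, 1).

W^⊗2:
  [11, -5, 7, -5, 10, -2]
  [-8, -5, -9, 6, 8, -1]
  [-3, -9, 10, -2, 10, 4]
  [-2, 0, -3, 11, 13, -2]
  [0, -7, 9, -3, 12, 3]
  [12, -4, -5, 12, -3, 18]
W^⊗3:
  [4, 2, 13, 13, 16, 7]
  [15, -1, 11, 2, 14, 8]
  [7, -3, 15, 7, 16, 13]
  [20, 4, 16, 4, 19, 7]
  [6, -1, 15, 6, 18, 12]
  [21, 5, 4, 21, 16, 27]
Key observation: the optimum is the walk 1->0->3->1, with weight 4 + 2 + (-7) = -1.
Optimal value attained by: walk 1->0->3->1.
Answer: (W^⊗3)[1][1] = -1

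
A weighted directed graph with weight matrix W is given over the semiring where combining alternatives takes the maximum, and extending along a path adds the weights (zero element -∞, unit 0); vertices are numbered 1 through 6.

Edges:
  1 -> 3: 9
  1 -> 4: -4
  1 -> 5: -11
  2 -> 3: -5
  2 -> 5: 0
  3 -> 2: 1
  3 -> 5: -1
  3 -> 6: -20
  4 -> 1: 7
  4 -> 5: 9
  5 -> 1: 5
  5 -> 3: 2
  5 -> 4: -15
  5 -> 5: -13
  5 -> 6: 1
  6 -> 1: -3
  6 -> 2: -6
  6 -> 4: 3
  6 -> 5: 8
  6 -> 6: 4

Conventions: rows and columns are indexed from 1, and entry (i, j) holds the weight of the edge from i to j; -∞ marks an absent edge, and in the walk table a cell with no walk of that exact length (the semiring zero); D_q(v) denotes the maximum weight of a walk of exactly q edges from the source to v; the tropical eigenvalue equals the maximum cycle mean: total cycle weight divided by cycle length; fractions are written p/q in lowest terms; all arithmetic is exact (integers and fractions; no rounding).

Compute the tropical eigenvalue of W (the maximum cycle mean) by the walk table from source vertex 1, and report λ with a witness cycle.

q=0: [0, -∞, -∞, -∞, -∞, -∞]
q=1: [-∞, -∞, 9, -4, -11, -∞]
q=2: [3, 10, -9, -26, 8, -10]
q=3: [13, -8, 12, -1, 10, 9]
q=4: [15, 13, 22, 12, 17, 13]
q=5: [22, 23, 24, 16, 21, 18]
q=6: [26, 25, 31, 21, 26, 22]
Optimal cycle mean attained by: cycle 5->6->5, total 1 + 8, length 2.
Answer: λ = 9/2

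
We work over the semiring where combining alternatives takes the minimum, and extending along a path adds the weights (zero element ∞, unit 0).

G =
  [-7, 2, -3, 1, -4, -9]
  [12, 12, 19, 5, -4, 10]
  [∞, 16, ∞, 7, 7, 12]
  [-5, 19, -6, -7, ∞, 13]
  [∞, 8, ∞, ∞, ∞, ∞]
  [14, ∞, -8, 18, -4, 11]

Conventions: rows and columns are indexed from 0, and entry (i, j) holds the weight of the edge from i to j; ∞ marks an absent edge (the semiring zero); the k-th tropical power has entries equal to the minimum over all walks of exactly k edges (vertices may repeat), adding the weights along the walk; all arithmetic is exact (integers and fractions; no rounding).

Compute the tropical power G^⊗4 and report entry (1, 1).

G^⊗2:
  [-14, -5, -17, -6, -13, -16]
  [0, 4, -1, -2, 6, 3]
  [2, 15, 1, 0, 8, 20]
  [-12, -3, -13, -14, -9, -14]
  [20, 20, 27, 13, 4, 18]
  [7, 4, 3, -1, -1, 4]
G^⊗3:
  [-21, -12, -24, -13, -20, -23]
  [-7, 2, -8, -9, -4, -9]
  [-5, 4, -6, -7, -2, -7]
  [-19, -10, -22, -21, -18, -21]
  [8, 12, 7, 6, 14, 11]
  [-6, 7, -7, -8, 0, -2]
G^⊗4:
  [-28, -19, -31, -20, -27, -30]
  [-14, -5, -17, -16, -13, -16]
  [-12, -3, -15, -14, -11, -14]
  [-26, -17, -29, -28, -25, -28]
  [1, 10, 0, -1, 4, -1]
  [-13, -4, -14, -15, -10, -15]
Key observation: the optimum is the walk 1->3->0->0->1, with weight 5 + (-5) + (-7) + 2 = -5.
Optimal value attained by: walk 1->3->0->0->1.
Answer: (G^⊗4)[1][1] = -5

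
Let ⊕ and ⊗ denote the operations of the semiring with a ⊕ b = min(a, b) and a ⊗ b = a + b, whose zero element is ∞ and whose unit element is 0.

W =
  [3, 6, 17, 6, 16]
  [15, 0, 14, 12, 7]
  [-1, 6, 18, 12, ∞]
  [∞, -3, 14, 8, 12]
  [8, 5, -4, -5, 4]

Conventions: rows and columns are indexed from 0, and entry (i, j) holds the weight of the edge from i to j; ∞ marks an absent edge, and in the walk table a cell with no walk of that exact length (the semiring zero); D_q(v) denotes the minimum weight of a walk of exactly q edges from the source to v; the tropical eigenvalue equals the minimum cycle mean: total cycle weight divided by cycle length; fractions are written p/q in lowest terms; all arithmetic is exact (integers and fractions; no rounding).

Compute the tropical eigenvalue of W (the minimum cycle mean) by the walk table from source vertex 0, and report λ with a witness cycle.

q=0: [0, ∞, ∞, ∞, ∞]
q=1: [3, 6, 17, 6, 16]
q=2: [6, 3, 12, 9, 13]
q=3: [9, 3, 9, 8, 10]
q=4: [8, 3, 6, 5, 10]
q=5: [5, 2, 6, 5, 10]
Optimal cycle mean attained by: cycle 1->4->3->1, total 7 + (-5) + (-3), length 3.
Answer: λ = -1/3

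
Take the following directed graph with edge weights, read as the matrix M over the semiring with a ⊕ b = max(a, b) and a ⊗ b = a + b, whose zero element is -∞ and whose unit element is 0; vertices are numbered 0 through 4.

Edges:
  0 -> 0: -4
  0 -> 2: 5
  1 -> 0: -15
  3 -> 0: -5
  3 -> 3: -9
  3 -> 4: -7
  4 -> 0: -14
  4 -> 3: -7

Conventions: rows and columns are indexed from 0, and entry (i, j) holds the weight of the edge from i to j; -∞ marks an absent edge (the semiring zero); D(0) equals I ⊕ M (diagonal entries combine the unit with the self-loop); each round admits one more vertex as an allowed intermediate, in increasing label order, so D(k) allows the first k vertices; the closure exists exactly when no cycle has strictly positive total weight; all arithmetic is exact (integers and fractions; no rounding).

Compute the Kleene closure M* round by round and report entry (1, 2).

D(0):
  [0, -∞, 5, -∞, -∞]
  [-15, 0, -∞, -∞, -∞]
  [-∞, -∞, 0, -∞, -∞]
  [-5, -∞, -∞, 0, -7]
  [-14, -∞, -∞, -7, 0]
D(1):
  [0, -∞, 5, -∞, -∞]
  [-15, 0, -10, -∞, -∞]
  [-∞, -∞, 0, -∞, -∞]
  [-5, -∞, 0, 0, -7]
  [-14, -∞, -9, -7, 0]
D(2):
  [0, -∞, 5, -∞, -∞]
  [-15, 0, -10, -∞, -∞]
  [-∞, -∞, 0, -∞, -∞]
  [-5, -∞, 0, 0, -7]
  [-14, -∞, -9, -7, 0]
D(3):
  [0, -∞, 5, -∞, -∞]
  [-15, 0, -10, -∞, -∞]
  [-∞, -∞, 0, -∞, -∞]
  [-5, -∞, 0, 0, -7]
  [-14, -∞, -9, -7, 0]
D(4):
  [0, -∞, 5, -∞, -∞]
  [-15, 0, -10, -∞, -∞]
  [-∞, -∞, 0, -∞, -∞]
  [-5, -∞, 0, 0, -7]
  [-12, -∞, -7, -7, 0]
D(5):
  [0, -∞, 5, -∞, -∞]
  [-15, 0, -10, -∞, -∞]
  [-∞, -∞, 0, -∞, -∞]
  [-5, -∞, 0, 0, -7]
  [-12, -∞, -7, -7, 0]
Answer: M*[1][2] = -10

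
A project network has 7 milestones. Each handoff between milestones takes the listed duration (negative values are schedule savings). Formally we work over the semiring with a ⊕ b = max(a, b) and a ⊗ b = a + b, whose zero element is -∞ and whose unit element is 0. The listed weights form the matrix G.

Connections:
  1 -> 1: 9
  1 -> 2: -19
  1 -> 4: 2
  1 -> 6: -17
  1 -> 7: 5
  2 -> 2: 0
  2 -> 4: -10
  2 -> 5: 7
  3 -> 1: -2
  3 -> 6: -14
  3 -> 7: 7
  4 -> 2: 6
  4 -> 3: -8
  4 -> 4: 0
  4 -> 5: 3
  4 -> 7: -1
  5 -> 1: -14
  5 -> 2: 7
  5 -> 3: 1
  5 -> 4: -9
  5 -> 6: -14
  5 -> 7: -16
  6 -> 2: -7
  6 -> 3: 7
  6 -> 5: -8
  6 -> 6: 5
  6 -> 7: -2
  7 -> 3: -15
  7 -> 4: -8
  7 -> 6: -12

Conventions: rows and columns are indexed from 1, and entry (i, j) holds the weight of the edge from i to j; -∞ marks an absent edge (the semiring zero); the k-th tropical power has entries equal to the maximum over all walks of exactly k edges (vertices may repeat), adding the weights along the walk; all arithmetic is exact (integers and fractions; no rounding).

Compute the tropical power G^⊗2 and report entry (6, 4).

G^⊗2:
  [18, 8, -6, 11, 5, -7, 14]
  [-7, 14, 8, -2, 7, -7, -9]
  [7, -21, -7, 0, -22, -5, 3]
  [-10, 10, 4, 0, 13, -11, -1]
  [-1, 7, -7, -3, 14, -9, 8]
  [5, -1, 12, -10, 0, 10, 14]
  [-17, -2, -5, -8, -5, -7, -8]
Key observation: the optimum is the walk 6->7->4, with weight (-2) + (-8) = -10.
Optimal value attained by: walk 6->7->4.
Answer: (G^⊗2)[6][4] = -10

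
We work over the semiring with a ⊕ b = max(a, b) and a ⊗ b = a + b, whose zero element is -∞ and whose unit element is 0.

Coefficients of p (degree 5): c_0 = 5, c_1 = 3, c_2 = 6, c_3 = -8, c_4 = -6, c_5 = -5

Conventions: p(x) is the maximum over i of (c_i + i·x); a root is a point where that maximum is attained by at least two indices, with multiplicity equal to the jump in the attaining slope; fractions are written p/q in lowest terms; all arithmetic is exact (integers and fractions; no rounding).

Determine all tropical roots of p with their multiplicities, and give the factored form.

hull edge (i=0, c=5) to (i=2, c=6): slope 1/2, span 2
hull edge (i=2, c=6) to (i=5, c=-5): slope -11/3, span 3
Factored form: p(x) = -5 ⊗ (x ⊕ (-1/2)) ⊗ (x ⊕ (-1/2)) ⊗ (x ⊕ 11/3) ⊗ (x ⊕ 11/3) ⊗ (x ⊕ 11/3)
Answer: roots = -1/2 (mult 2), 11/3 (mult 3)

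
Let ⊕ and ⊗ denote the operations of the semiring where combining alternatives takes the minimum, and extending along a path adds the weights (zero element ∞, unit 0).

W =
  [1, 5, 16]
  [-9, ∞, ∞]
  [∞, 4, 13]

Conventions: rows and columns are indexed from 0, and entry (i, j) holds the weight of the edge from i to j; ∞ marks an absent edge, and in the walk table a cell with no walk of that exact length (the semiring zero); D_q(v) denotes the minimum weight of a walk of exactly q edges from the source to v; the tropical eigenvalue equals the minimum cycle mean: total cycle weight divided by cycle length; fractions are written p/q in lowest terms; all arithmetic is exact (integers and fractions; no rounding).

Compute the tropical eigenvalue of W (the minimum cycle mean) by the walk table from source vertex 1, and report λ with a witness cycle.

q=0: [∞, 0, ∞]
q=1: [-9, ∞, ∞]
q=2: [-8, -4, 7]
q=3: [-13, -3, 8]
Optimal cycle mean attained by: cycle 0->1->0, total 5 + (-9), length 2.
Answer: λ = -2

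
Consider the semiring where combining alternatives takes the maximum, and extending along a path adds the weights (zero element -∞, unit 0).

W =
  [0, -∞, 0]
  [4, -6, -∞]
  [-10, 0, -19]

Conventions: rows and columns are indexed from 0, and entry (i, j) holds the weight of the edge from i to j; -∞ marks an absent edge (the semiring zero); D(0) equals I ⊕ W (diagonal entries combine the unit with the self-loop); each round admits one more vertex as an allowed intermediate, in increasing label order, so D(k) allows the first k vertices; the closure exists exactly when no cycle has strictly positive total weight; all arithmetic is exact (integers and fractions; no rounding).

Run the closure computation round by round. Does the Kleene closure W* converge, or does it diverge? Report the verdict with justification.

D(0):
  [0, -∞, 0]
  [4, 0, -∞]
  [-10, 0, 0]
D(1):
  [0, -∞, 0]
  [4, 0, 4]
  [-10, 0, 0]
Detection: at round 2, diagonal entry (2, 2) turns strictly positive.
Key observation: the cycle 2->1->0->2 has total weight 0 + 4 + 0, which is strictly positive.
Answer: DIVERGES — positive cycle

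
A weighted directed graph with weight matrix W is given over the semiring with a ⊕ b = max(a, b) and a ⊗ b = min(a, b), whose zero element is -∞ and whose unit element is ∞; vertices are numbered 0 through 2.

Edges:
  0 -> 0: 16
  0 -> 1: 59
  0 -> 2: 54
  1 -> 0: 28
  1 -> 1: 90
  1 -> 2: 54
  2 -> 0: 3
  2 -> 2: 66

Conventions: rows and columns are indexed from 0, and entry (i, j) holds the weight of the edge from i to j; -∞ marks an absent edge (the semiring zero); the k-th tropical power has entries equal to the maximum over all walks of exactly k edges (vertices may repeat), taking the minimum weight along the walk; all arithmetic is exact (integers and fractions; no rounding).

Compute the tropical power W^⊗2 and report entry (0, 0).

W^⊗2:
  [28, 59, 54]
  [28, 90, 54]
  [3, 3, 66]
Key observation: the optimum is the walk 0->1->0, with weight 59 min 28 = 28.
Optimal value attained by: walk 0->1->0.
Answer: (W^⊗2)[0][0] = 28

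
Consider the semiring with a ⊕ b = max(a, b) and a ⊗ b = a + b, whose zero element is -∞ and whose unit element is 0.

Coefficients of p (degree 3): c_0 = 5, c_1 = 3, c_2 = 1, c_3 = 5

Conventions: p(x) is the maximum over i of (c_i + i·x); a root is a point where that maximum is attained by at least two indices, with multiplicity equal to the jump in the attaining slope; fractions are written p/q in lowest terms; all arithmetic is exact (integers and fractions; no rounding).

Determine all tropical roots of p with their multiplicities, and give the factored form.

hull edge (i=0, c=5) to (i=3, c=5): slope 0, span 3
Factored form: p(x) = 5 ⊗ (x ⊕ 0) ⊗ (x ⊕ 0) ⊗ (x ⊕ 0)
Answer: roots = 0 (mult 3)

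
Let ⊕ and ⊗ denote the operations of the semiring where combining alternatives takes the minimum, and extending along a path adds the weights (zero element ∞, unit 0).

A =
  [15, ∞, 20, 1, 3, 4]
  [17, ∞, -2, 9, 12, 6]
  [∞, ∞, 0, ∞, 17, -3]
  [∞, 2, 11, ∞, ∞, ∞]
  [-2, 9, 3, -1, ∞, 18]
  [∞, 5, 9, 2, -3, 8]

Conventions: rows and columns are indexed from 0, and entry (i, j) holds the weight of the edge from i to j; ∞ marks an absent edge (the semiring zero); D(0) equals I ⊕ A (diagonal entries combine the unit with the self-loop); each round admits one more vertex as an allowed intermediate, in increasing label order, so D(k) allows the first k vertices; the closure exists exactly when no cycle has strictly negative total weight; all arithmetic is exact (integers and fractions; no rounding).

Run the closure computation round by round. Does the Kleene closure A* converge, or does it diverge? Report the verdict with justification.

D(0):
  [0, ∞, 20, 1, 3, 4]
  [17, 0, -2, 9, 12, 6]
  [∞, ∞, 0, ∞, 17, -3]
  [∞, 2, 11, 0, ∞, ∞]
  [-2, 9, 3, -1, 0, 18]
  [∞, 5, 9, 2, -3, 0]
D(1):
  [0, ∞, 20, 1, 3, 4]
  [17, 0, -2, 9, 12, 6]
  [∞, ∞, 0, ∞, 17, -3]
  [∞, 2, 11, 0, ∞, ∞]
  [-2, 9, 3, -1, 0, 2]
  [∞, 5, 9, 2, -3, 0]
D(2):
  [0, ∞, 20, 1, 3, 4]
  [17, 0, -2, 9, 12, 6]
  [∞, ∞, 0, ∞, 17, -3]
  [19, 2, 0, 0, 14, 8]
  [-2, 9, 3, -1, 0, 2]
  [22, 5, 3, 2, -3, 0]
D(3):
  [0, ∞, 20, 1, 3, 4]
  [17, 0, -2, 9, 12, -5]
  [∞, ∞, 0, ∞, 17, -3]
  [19, 2, 0, 0, 14, -3]
  [-2, 9, 3, -1, 0, 0]
  [22, 5, 3, 2, -3, 0]
Detection: at round 4, diagonal entry (5, 5) turns strictly negative.
Key observation: the cycle 5->3->1->2->5 has total weight 2 + 2 + (-2) + (-3), which is strictly negative.
Answer: DIVERGES — negative cycle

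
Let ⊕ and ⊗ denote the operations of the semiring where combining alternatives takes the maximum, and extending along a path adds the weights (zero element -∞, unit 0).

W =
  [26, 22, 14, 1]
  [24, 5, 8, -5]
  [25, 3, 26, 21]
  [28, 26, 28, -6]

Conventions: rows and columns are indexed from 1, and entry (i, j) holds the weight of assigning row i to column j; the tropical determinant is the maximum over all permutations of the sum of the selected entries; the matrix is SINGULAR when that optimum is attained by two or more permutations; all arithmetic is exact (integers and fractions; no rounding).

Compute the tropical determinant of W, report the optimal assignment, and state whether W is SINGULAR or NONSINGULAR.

σ = (1, 2, 3, 4): 26 + 5 + 26 + (-6) = 51
σ = (1, 2, 4, 3): 26 + 5 + 21 + 28 = 80
σ = (1, 3, 2, 4): 26 + 8 + 3 + (-6) = 31
σ = (1, 3, 4, 2): 26 + 8 + 21 + 26 = 81
σ = (1, 4, 2, 3): 26 + (-5) + 3 + 28 = 52
σ = (1, 4, 3, 2): 26 + (-5) + 26 + 26 = 73
σ = (2, 1, 3, 4): 22 + 24 + 26 + (-6) = 66
σ = (2, 1, 4, 3): 22 + 24 + 21 + 28 = 95
σ = (2, 3, 1, 4): 22 + 8 + 25 + (-6) = 49
σ = (2, 3, 4, 1): 22 + 8 + 21 + 28 = 79
σ = (2, 4, 1, 3): 22 + (-5) + 25 + 28 = 70
σ = (2, 4, 3, 1): 22 + (-5) + 26 + 28 = 71
σ = (3, 1, 2, 4): 14 + 24 + 3 + (-6) = 35
σ = (3, 1, 4, 2): 14 + 24 + 21 + 26 = 85
σ = (3, 2, 1, 4): 14 + 5 + 25 + (-6) = 38
σ = (3, 2, 4, 1): 14 + 5 + 21 + 28 = 68
σ = (3, 4, 1, 2): 14 + (-5) + 25 + 26 = 60
σ = (3, 4, 2, 1): 14 + (-5) + 3 + 28 = 40
σ = (4, 1, 2, 3): 1 + 24 + 3 + 28 = 56
σ = (4, 1, 3, 2): 1 + 24 + 26 + 26 = 77
σ = (4, 2, 1, 3): 1 + 5 + 25 + 28 = 59
σ = (4, 2, 3, 1): 1 + 5 + 26 + 28 = 60
σ = (4, 3, 1, 2): 1 + 8 + 25 + 26 = 60
σ = (4, 3, 2, 1): 1 + 8 + 3 + 28 = 40
Optimal value attained by: σ = (2, 1, 4, 3).
Answer: det⊕(W) = 95; verdict: NONSINGULAR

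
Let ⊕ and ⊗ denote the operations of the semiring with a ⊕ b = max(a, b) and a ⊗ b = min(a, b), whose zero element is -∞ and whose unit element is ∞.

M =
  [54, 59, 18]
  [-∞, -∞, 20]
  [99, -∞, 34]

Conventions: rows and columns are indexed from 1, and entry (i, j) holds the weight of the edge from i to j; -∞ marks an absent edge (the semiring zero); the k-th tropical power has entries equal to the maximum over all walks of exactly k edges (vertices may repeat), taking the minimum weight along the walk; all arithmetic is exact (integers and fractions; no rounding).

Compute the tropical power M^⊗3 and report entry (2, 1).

M^⊗2:
  [54, 54, 20]
  [20, -∞, 20]
  [54, 59, 34]
M^⊗3:
  [54, 54, 20]
  [20, 20, 20]
  [54, 54, 34]
Key observation: the optimum is the walk 2->3->1->1, with weight 20 min 99 min 54 = 20.
Optimal value attained by: walk 2->3->1->1.
Answer: (M^⊗3)[2][1] = 20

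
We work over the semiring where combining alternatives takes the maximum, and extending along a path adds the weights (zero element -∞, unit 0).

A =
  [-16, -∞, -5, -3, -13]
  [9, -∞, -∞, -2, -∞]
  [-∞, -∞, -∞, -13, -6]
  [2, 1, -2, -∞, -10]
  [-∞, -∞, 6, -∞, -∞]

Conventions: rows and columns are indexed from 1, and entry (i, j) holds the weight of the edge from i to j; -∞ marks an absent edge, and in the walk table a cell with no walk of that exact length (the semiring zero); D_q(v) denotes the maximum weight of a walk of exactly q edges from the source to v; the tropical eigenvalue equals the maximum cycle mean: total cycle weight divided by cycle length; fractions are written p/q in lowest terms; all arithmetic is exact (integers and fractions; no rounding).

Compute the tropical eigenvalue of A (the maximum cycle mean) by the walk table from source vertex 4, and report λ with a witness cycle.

q=0: [-∞, -∞, -∞, 0, -∞]
q=1: [2, 1, -2, -∞, -10]
q=2: [10, -∞, -3, -1, -8]
q=3: [1, 0, 5, 7, -3]
q=4: [9, 8, 5, -2, -1]
q=5: [17, -1, 5, 6, -1]
Optimal cycle mean attained by: cycle 1->4->2->1, total (-3) + 1 + 9, length 3.
Answer: λ = 7/3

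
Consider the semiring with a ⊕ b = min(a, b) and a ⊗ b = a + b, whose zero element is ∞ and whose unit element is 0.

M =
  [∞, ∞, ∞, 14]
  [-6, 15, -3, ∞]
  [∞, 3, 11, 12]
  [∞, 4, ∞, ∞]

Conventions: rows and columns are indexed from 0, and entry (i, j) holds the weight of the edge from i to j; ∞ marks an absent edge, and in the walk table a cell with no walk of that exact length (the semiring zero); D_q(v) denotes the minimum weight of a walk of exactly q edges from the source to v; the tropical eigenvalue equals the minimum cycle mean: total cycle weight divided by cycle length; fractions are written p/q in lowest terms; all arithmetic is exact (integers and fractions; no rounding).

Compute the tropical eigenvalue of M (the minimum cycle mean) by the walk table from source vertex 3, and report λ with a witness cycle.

q=0: [∞, ∞, ∞, 0]
q=1: [∞, 4, ∞, ∞]
q=2: [-2, 19, 1, ∞]
q=3: [13, 4, 12, 12]
q=4: [-2, 15, 1, 24]
Optimal cycle mean attained by: cycle 1->2->1, total (-3) + 3, length 2.
Answer: λ = 0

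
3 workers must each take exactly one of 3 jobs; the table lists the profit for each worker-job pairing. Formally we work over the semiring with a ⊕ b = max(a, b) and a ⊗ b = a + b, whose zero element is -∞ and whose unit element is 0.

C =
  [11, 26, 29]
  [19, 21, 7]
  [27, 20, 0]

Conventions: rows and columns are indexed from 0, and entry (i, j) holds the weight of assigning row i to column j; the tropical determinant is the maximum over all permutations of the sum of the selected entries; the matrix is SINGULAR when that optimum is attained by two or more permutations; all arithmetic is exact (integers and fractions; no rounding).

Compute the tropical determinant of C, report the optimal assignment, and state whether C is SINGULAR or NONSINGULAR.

σ = (0, 1, 2): 11 + 21 + 0 = 32
σ = (0, 2, 1): 11 + 7 + 20 = 38
σ = (1, 0, 2): 26 + 19 + 0 = 45
σ = (1, 2, 0): 26 + 7 + 27 = 60
σ = (2, 0, 1): 29 + 19 + 20 = 68
σ = (2, 1, 0): 29 + 21 + 27 = 77
Optimal value attained by: σ = (2, 1, 0).
Answer: det⊕(C) = 77; verdict: NONSINGULAR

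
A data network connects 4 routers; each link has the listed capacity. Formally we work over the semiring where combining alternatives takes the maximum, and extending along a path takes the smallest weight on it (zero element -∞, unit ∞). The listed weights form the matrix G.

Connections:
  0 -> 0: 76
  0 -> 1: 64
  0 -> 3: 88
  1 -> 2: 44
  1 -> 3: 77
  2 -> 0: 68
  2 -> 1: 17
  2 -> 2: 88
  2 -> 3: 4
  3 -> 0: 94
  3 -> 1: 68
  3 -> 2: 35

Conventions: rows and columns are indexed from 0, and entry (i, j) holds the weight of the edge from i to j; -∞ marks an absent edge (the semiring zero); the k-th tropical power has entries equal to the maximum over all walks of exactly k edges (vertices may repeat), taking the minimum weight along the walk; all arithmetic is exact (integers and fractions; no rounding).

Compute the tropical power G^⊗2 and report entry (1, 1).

G^⊗2:
  [88, 68, 44, 76]
  [77, 68, 44, 4]
  [68, 64, 88, 68]
  [76, 64, 44, 88]
Key observation: the optimum is the walk 1->3->1, with weight 77 min 68 = 68.
Optimal value attained by: walk 1->3->1.
Answer: (G^⊗2)[1][1] = 68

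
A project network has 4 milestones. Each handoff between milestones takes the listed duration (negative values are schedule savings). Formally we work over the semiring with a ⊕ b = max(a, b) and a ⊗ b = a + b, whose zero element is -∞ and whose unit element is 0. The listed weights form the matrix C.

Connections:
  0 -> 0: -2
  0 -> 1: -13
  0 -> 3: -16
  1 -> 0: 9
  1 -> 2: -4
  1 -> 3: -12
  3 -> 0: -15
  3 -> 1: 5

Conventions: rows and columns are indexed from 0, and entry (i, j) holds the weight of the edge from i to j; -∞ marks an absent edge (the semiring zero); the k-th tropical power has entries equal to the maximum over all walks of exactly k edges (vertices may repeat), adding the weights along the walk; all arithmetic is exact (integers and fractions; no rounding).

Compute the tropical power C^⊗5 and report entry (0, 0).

C^⊗2:
  [-4, -11, -17, -18]
  [7, -4, -∞, -7]
  [-∞, -∞, -∞, -∞]
  [14, -28, 1, -7]
C^⊗3:
  [-2, -13, -15, -20]
  [5, -2, -8, -9]
  [-∞, -∞, -∞, -∞]
  [12, 1, -32, -2]
C^⊗4:
  [-4, -15, -17, -18]
  [7, -4, -6, -11]
  [-∞, -∞, -∞, -∞]
  [10, 3, -3, -4]
C^⊗5:
  [-6, -13, -19, -20]
  [5, -6, -8, -9]
  [-∞, -∞, -∞, -∞]
  [12, 1, -1, -6]
Key observation: the optimum is the walk 0->0->0->3->1->0, with weight (-2) + (-2) + (-16) + 5 + 9 = -6.
Optimal value attained by: walk 0->0->0->3->1->0.
Answer: (C^⊗5)[0][0] = -6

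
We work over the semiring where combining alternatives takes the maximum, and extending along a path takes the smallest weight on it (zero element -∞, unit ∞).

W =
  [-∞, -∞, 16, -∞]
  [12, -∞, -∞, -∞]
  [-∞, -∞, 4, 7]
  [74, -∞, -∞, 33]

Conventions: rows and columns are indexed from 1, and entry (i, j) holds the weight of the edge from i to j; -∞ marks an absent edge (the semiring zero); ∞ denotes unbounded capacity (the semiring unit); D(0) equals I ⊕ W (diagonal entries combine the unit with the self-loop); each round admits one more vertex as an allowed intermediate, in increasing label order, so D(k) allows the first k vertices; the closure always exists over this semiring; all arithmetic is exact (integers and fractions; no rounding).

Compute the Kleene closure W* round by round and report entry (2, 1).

D(0):
  [∞, -∞, 16, -∞]
  [12, ∞, -∞, -∞]
  [-∞, -∞, ∞, 7]
  [74, -∞, -∞, ∞]
D(1):
  [∞, -∞, 16, -∞]
  [12, ∞, 12, -∞]
  [-∞, -∞, ∞, 7]
  [74, -∞, 16, ∞]
D(2):
  [∞, -∞, 16, -∞]
  [12, ∞, 12, -∞]
  [-∞, -∞, ∞, 7]
  [74, -∞, 16, ∞]
D(3):
  [∞, -∞, 16, 7]
  [12, ∞, 12, 7]
  [-∞, -∞, ∞, 7]
  [74, -∞, 16, ∞]
D(4):
  [∞, -∞, 16, 7]
  [12, ∞, 12, 7]
  [7, -∞, ∞, 7]
  [74, -∞, 16, ∞]
Answer: W*[2][1] = 12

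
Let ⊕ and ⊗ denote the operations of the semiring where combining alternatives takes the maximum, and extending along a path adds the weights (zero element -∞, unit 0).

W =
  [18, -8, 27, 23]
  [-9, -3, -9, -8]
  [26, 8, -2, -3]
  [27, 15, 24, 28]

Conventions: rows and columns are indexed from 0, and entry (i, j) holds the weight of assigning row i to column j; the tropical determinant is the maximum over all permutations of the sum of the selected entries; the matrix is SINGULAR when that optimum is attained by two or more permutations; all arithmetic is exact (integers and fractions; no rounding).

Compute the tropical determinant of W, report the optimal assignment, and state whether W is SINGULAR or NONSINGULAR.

σ = (0, 1, 2, 3): 18 + (-3) + (-2) + 28 = 41
σ = (0, 1, 3, 2): 18 + (-3) + (-3) + 24 = 36
σ = (0, 2, 1, 3): 18 + (-9) + 8 + 28 = 45
σ = (0, 2, 3, 1): 18 + (-9) + (-3) + 15 = 21
σ = (0, 3, 1, 2): 18 + (-8) + 8 + 24 = 42
σ = (0, 3, 2, 1): 18 + (-8) + (-2) + 15 = 23
σ = (1, 0, 2, 3): (-8) + (-9) + (-2) + 28 = 9
σ = (1, 0, 3, 2): (-8) + (-9) + (-3) + 24 = 4
σ = (1, 2, 0, 3): (-8) + (-9) + 26 + 28 = 37
σ = (1, 2, 3, 0): (-8) + (-9) + (-3) + 27 = 7
σ = (1, 3, 0, 2): (-8) + (-8) + 26 + 24 = 34
σ = (1, 3, 2, 0): (-8) + (-8) + (-2) + 27 = 9
σ = (2, 0, 1, 3): 27 + (-9) + 8 + 28 = 54
σ = (2, 0, 3, 1): 27 + (-9) + (-3) + 15 = 30
σ = (2, 1, 0, 3): 27 + (-3) + 26 + 28 = 78
σ = (2, 1, 3, 0): 27 + (-3) + (-3) + 27 = 48
σ = (2, 3, 0, 1): 27 + (-8) + 26 + 15 = 60
σ = (2, 3, 1, 0): 27 + (-8) + 8 + 27 = 54
σ = (3, 0, 1, 2): 23 + (-9) + 8 + 24 = 46
σ = (3, 0, 2, 1): 23 + (-9) + (-2) + 15 = 27
σ = (3, 1, 0, 2): 23 + (-3) + 26 + 24 = 70
σ = (3, 1, 2, 0): 23 + (-3) + (-2) + 27 = 45
σ = (3, 2, 0, 1): 23 + (-9) + 26 + 15 = 55
σ = (3, 2, 1, 0): 23 + (-9) + 8 + 27 = 49
Optimal value attained by: σ = (2, 1, 0, 3).
Answer: det⊕(W) = 78; verdict: NONSINGULAR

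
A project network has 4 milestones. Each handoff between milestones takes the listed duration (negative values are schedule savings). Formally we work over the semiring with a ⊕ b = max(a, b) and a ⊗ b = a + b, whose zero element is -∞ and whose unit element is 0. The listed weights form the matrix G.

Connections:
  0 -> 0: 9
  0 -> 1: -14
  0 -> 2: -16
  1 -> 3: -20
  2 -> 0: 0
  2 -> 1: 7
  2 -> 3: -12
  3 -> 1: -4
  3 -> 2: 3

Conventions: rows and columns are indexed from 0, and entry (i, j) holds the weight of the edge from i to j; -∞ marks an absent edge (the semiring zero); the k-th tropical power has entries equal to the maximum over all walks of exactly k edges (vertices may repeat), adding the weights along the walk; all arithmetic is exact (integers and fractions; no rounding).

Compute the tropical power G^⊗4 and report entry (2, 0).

G^⊗2:
  [18, -5, -7, -28]
  [-∞, -24, -17, -∞]
  [9, -14, -9, -13]
  [3, 10, -∞, -9]
G^⊗3:
  [27, 4, 2, -19]
  [-17, -10, -∞, -29]
  [18, -2, -7, -21]
  [12, -11, -6, -10]
G^⊗4:
  [36, 13, 11, -10]
  [-8, -31, -26, -30]
  [27, 4, 2, -19]
  [21, 1, -4, -18]
Key observation: the optimum is the walk 2->0->0->0->0, with weight 0 + 9 + 9 + 9 = 27.
Optimal value attained by: walk 2->0->0->0->0.
Answer: (G^⊗4)[2][0] = 27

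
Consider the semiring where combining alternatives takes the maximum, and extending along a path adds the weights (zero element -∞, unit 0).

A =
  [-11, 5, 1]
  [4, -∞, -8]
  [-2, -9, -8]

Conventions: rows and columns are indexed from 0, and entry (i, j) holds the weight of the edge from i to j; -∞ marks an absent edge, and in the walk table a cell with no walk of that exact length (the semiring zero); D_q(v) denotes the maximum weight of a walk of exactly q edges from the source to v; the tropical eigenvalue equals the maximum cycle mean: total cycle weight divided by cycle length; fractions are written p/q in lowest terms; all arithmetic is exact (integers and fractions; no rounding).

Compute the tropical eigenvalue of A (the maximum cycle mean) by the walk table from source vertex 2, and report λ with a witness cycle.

q=0: [-∞, -∞, 0]
q=1: [-2, -9, -8]
q=2: [-5, 3, -1]
q=3: [7, 0, -4]
Optimal cycle mean attained by: cycle 0->1->0, total 5 + 4, length 2.
Answer: λ = 9/2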